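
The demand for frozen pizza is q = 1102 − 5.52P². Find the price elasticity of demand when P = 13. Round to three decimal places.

-11.032

At P = 13, q = 169.12.
dq/dP = −2·5.52·P = −143.52.
Point elasticity E = (dq/dP)·(P/q) = -143.52 × 13/169.12 ≈ -11.032.
|E| > 1, so demand is elastic at this price.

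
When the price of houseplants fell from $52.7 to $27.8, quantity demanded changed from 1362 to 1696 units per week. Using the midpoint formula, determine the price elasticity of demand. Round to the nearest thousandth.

-0.353

%Δq = (1696 − 1362)/[(1362 + 1696)/2] = 334/1529 ≈ 0.2184.
%Δp = (27.8 − 52.7)/[(52.7 + 27.8)/2] = -24.9/40.25 ≈ -0.6186.
Arc elasticity E = %Δq/%Δp ≈ 0.2184/-0.6186 ≈ -0.353.
|E| < 1: demand is inelastic over this range.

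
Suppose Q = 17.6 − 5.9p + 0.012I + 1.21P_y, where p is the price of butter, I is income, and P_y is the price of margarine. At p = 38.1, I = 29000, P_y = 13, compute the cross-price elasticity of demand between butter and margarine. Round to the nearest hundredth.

0.10

Q = 17.6 − 5.9(38.1) + 0.012(29000) + 1.21(13) = 17.6 − 224.79 + 348 + 15.73 = 156.54.
∂Q/∂P_y = +1.21, so E_xy = 1.21·(13/156.54) ≈ 0.10.
E_xy > 0: the goods are substitutes.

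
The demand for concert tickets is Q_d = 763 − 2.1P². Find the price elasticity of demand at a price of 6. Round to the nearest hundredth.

At P = 6, Q_d = 687.4.
dQ_d/dP = −2·2.1·P = −25.2.
Point elasticity E = (dQ_d/dP)·(P/Q_d) = -25.2 × 6/687.4 ≈ -0.22.
|E| < 1, so demand is inelastic at this price.

-0.22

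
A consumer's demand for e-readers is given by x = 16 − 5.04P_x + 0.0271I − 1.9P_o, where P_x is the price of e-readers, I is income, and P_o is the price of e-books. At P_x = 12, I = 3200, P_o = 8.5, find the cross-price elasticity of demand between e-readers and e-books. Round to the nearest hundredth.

-0.62

First evaluate x: 16 − 5.04(12) + 0.0271(3200) − 1.9(8.5) = 16 − 60.48 + 86.72 − 16.15 = 26.09.
∂x/∂P_o = −1.9, so E_xy = -1.9·(8.5/26.09) ≈ -0.62.
E_xy < 0: the goods are complements.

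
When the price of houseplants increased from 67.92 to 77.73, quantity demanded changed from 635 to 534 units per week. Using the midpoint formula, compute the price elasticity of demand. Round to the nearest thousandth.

-1.283

%ΔQ = (534 − 635)/[(635 + 534)/2] = -101/584.5 ≈ -0.1728.
%Δp = (77.73 − 67.92)/[(67.92 + 77.73)/2] = 9.81/72.825 ≈ 0.1347.
Arc elasticity E = %ΔQ/%Δp ≈ -0.1728/0.1347 ≈ -1.283.
|E| > 1: demand is elastic over this range.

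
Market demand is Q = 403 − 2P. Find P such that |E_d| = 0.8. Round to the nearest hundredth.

89.56

Set −bP/(a − bP) = −0.8 ⇒ bP = 0.8(a − bP) ⇒ bP(1+0.8) = 0.8·a.
P = 0.8·403/(2·1.8) ≈ 89.56.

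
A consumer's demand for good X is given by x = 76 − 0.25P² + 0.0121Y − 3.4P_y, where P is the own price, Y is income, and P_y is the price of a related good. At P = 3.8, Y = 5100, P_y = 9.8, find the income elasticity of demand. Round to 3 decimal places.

x = 76 − 0.25(3.8)² + 0.0121(5100) − 3.4(9.8) = 76 − 3.61 + 61.71 − 33.32 = 100.78.
∂x/∂Y = +0.0121, so E_I = 0.0121·(5100/100.78) ≈ 0.612.
E_I ∈ (0,1): normal good (necessity).

0.612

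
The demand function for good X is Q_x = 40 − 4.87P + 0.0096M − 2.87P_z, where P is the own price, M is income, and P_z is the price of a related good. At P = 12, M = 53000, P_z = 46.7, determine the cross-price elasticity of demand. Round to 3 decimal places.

Q_x = 40 − 4.87(12) + 0.0096(53000) − 2.87(46.7) = 40 − 58.44 + 508.8 − 134.029 = 356.331.
∂Q_x/∂P_z = −2.87, so E_xy = -2.87·(46.7/356.331) ≈ -0.376.
E_xy < 0: the goods are complements.

-0.376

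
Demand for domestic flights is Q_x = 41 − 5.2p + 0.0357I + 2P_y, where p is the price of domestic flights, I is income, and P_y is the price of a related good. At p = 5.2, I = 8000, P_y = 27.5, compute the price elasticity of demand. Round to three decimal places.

-0.076

Substituting, Q_x = 41 − 5.2(5.2) + 0.0357(8000) + 2(27.5) = 41 − 27.04 + 285.6 + 55 = 354.56.
∂Q_x/∂p = −5.2, so E_p = (−5.2)·(5.2/354.56) ≈ -0.076.
|E_p| < 1: demand is inelastic.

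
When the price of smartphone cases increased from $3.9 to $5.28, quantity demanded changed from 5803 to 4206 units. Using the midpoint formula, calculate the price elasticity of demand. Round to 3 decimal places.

-1.061

%Δq = (4206 − 5803)/[(5803 + 4206)/2] = -1597/5004.5 ≈ -0.3191.
%ΔP = (5.28 − 3.9)/[(3.9 + 5.28)/2] = 1.38/4.59 ≈ 0.3007.
Arc elasticity E = %Δq/%ΔP ≈ -0.3191/0.3007 ≈ -1.061.
|E| > 1: demand is elastic over this range.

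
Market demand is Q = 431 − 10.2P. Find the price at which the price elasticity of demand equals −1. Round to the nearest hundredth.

21.13

For linear demand Q = a − bP, E = −bP/(a − bP). |E| = 1 ⇒ bP = a − bP ⇒ P = a/(2b).
P = 431/(2·10.2) ≈ 21.13.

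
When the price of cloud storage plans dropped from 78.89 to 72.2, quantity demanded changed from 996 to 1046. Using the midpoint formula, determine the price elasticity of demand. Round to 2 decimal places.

%ΔQ = (1046 − 996)/[(996 + 1046)/2] = 50/1021 ≈ 0.0490.
%Δp = (72.2 − 78.89)/[(78.89 + 72.2)/2] = -6.69/75.545 ≈ -0.0886.
Arc elasticity E = %ΔQ/%Δp ≈ 0.0490/-0.0886 ≈ -0.55.
|E| < 1: demand is inelastic over this range.

-0.55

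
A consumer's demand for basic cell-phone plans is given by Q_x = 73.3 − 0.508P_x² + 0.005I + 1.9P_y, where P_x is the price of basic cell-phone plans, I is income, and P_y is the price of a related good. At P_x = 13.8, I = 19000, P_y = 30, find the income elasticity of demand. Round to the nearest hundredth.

0.74

Substituting, Q_x = 73.3 − 0.508(13.8)² + 0.005(19000) + 1.9(30) = 73.3 − 96.7435 + 95 + 57 = 128.5565.
∂Q_x/∂I = +0.005, so E_I = 0.005·(19000/128.5565) ≈ 0.74.
E_I ∈ (0,1): normal good (necessity).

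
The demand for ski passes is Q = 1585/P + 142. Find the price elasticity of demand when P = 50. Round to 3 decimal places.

At P = 50, Q = 173.7.
dQ/dP = −1585/P² = −0.634.
Point elasticity E = (dQ/dP)·(P/Q) = -0.634 × 50/173.7 ≈ -0.182.
|E| < 1, so demand is inelastic at this price.

-0.182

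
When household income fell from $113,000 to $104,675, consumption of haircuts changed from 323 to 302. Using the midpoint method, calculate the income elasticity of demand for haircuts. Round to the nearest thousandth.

%ΔQ = (302 − 323)/[(323+302)/2] = -21/312.5 ≈ -0.0672.
%ΔI = (104,675 − 113,000)/[(113,000+104,675)/2] = -8325/108837.5 ≈ -0.0765.
E_I = %ΔQ/%ΔI ≈ 0.879.
E_I ∈ (0,1): normal good (necessity).

0.879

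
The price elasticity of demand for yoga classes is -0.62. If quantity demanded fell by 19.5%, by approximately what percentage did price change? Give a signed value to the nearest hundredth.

31.45

%ΔQ ≈ E × %ΔP ⇒ %ΔP = %ΔQ / E = (-19.5%)/(-0.62) ≈ 31.45%.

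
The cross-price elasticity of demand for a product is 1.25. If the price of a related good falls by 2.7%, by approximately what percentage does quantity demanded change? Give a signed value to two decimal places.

%ΔQ ≈ E × %ΔP_y = (1.25) × (-2.7%) ≈ -3.38%.

-3.38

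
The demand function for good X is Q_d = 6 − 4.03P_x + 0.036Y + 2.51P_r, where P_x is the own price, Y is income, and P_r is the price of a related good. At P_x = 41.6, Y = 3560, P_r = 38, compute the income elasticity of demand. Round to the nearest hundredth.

2.07

Substituting, Q_d = 6 − 4.03(41.6) + 0.036(3560) + 2.51(38) = 6 − 167.648 + 128.16 + 95.38 = 61.892.
∂Q_d/∂Y = +0.036, so E_I = 0.036·(3560/61.892) ≈ 2.07.
E_I > 1: normal good (luxury).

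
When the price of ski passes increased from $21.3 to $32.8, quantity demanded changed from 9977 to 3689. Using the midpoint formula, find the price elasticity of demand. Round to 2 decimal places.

%ΔQ = (3689 − 9977)/[(9977 + 3689)/2] = -6288/6833 ≈ -0.9202.
%Δp = (32.8 − 21.3)/[(21.3 + 32.8)/2] = 11.5/27.05 ≈ 0.4251.
Arc elasticity E = %ΔQ/%Δp ≈ -0.9202/0.4251 ≈ -2.16.
|E| > 1: demand is elastic over this range.

-2.16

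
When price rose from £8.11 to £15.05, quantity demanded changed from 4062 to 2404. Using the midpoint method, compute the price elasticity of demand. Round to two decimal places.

%ΔQ = (2404 − 4062)/[(4062 + 2404)/2] = -1658/3233 ≈ -0.5128.
%ΔP = (15.05 − 8.11)/[(8.11 + 15.05)/2] = 6.94/11.58 ≈ 0.5993.
Arc elasticity E = %ΔQ/%ΔP ≈ -0.5128/0.5993 ≈ -0.86.
|E| < 1: demand is inelastic over this range.

-0.86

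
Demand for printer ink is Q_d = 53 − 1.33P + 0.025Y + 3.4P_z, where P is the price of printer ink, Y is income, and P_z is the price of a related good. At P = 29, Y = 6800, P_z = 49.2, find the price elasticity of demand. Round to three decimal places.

-0.110

At the given point, Q_d = 53 − 1.33(29) + 0.025(6800) + 3.4(49.2) = 53 − 38.57 + 170 + 167.28 = 351.71.
∂Q_d/∂P = −1.33, so E_p = (−1.33)·(29/351.71) ≈ -0.110.
|E_p| < 1: demand is inelastic.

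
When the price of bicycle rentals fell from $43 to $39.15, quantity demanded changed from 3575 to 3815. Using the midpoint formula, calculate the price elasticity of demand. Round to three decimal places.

%Δq = (3815 − 3575)/[(3575 + 3815)/2] = 240/3695 ≈ 0.0650.
%ΔP = (39.15 − 43)/[(43 + 39.15)/2] = -3.85/41.075 ≈ -0.0937.
Arc elasticity E = %Δq/%ΔP ≈ 0.0650/-0.0937 ≈ -0.693.
|E| < 1: demand is inelastic over this range.

-0.693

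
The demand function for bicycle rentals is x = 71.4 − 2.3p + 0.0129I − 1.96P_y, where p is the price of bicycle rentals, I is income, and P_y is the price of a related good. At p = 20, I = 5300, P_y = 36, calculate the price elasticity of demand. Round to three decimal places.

At the given point, x = 71.4 − 2.3(20) + 0.0129(5300) − 1.96(36) = 71.4 − 46 + 68.37 − 70.56 = 23.21.
∂x/∂p = −2.3, so E_p = (−2.3)·(20/23.21) ≈ -1.982.
|E_p| > 1: demand is elastic.

-1.982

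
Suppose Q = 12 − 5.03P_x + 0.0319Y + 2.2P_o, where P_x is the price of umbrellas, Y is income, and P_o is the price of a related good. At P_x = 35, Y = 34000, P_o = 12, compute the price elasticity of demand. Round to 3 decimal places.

-0.186

Q = 12 − 5.03(35) + 0.0319(34000) + 2.2(12) = 12 − 176.05 + 1084.6 + 26.4 = 946.95.
∂Q/∂P_x = −5.03, so E_p = (−5.03)·(35/946.95) ≈ -0.186.
|E_p| < 1: demand is inelastic.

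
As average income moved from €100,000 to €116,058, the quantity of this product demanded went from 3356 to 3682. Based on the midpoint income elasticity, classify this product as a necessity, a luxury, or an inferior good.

%ΔQ = (3682 − 3356)/[(3356+3682)/2] = 326/3519 ≈ 0.0926.
%ΔM = (116,058 − 100,000)/[(100,000+116,058)/2] = 16058/108029 ≈ 0.1486.
E_I = %ΔQ/%ΔM ≈ 0.623.
E_I ∈ (0,1): normal good (necessity).

necessity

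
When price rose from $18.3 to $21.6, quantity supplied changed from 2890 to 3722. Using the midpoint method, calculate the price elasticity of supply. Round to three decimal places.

%Δq = (3722 − 2890)/[(2890 + 3722)/2] = 832/3306 ≈ 0.2517.
%ΔP = (21.6 − 18.3)/[(18.3 + 21.6)/2] = 3.3/19.95 ≈ 0.1654.
Arc elasticity E = %Δq/%ΔP ≈ 0.2517/0.1654 ≈ 1.521.
|E| > 1: supply is elastic over this range.

1.521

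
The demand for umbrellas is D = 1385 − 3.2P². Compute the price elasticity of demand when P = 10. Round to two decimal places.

-0.60

At P = 10, D = 1065.
dD/dP = −2·3.2·P = −64.
Point elasticity E = (dD/dP)·(P/D) = -64 × 10/1065 ≈ -0.60.
|E| < 1, so demand is inelastic at this price.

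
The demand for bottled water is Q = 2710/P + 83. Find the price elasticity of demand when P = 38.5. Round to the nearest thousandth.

-0.459

At P = 38.5, Q = 153.3896.
dQ/dP = −2710/P² = −1.8283.
Point elasticity E = (dQ/dP)·(P/Q) = -1.8283 × 38.5/153.3896 ≈ -0.459.
|E| < 1, so demand is inelastic at this price.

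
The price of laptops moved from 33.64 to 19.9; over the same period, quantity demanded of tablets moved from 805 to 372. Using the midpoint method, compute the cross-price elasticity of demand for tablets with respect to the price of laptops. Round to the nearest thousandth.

%ΔQ_x = (372 − 805)/[(805+372)/2] = -433/588.5 ≈ -0.7358.
%ΔP_y = (19.9 − 33.64)/[(33.64+19.9)/2] ≈ -0.5133.
E_xy = -0.7358/-0.5133 ≈ 1.434.
E_xy > 0, so tablets and laptops are substitutes.

1.434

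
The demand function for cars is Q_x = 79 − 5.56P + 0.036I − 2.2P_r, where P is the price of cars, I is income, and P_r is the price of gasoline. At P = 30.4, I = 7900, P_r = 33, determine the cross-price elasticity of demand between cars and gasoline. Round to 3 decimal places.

-0.596

Evaluating quantity at (P, I, P_r) gives Q_x = 79 − 5.56(30.4) + 0.036(7900) − 2.2(33) = 79 − 169.024 + 284.4 − 72.6 = 121.776.
∂Q_x/∂P_r = −2.2, so E_xy = -2.2·(33/121.776) ≈ -0.596.
E_xy < 0: the goods are complements.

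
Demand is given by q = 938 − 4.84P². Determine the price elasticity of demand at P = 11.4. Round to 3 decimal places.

-4.071

At P = 11.4, q = 308.9936.
dq/dP = −2·4.84·P = −110.352.
Point elasticity E = (dq/dP)·(P/q) = -110.352 × 11.4/308.9936 ≈ -4.071.
|E| > 1, so demand is elastic at this price.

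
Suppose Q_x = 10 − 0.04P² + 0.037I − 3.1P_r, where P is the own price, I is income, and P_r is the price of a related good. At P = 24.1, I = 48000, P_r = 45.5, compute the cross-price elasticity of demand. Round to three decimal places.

Q_x = 10 − 0.04(24.1)² + 0.037(48000) − 3.1(45.5) = 10 − 23.2324 + 1776 − 141.05 = 1621.7176.
∂Q_x/∂P_r = −3.1, so E_xy = -3.1·(45.5/1621.7176) ≈ -0.087.
E_xy < 0: the goods are complements.

-0.087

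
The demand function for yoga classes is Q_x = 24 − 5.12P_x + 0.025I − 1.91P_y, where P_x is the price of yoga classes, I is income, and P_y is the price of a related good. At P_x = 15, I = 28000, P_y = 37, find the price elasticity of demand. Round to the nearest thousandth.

At the given point, Q_x = 24 − 5.12(15) + 0.025(28000) − 1.91(37) = 24 − 76.8 + 700 − 70.67 = 576.53.
∂Q_x/∂P_x = −5.12, so E_p = (−5.12)·(15/576.53) ≈ -0.133.
|E_p| < 1: demand is inelastic.

-0.133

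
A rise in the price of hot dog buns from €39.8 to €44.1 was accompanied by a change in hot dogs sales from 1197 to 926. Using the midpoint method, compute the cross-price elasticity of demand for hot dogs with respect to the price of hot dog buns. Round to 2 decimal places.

%ΔQ_x = (926 − 1197)/[(1197+926)/2] = -271/1061.5 ≈ -0.2553.
%ΔP_y = (44.1 − 39.8)/[(39.8+44.1)/2] ≈ 0.1025.
E_xy = -0.2553/0.1025 ≈ -2.49.
E_xy < 0, so hot dogs and hot dog buns are complements.

-2.49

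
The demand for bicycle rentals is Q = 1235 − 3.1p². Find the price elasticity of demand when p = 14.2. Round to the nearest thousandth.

At p = 14.2, Q = 609.916.
dQ/dp = −2·3.1·p = −88.04.
Point elasticity E = (dQ/dp)·(p/Q) = -88.04 × 14.2/609.916 ≈ -2.050.
|E| > 1, so demand is elastic at this price.

-2.050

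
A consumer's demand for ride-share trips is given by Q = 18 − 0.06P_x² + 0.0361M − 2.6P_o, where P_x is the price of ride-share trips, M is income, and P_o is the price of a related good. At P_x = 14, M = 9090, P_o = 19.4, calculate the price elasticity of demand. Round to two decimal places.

At the given point, Q = 18 − 0.06(14)² + 0.0361(9090) − 2.6(19.4) = 18 − 11.76 + 328.149 − 50.44 = 283.949.
∂Q/∂P_x = −2·0.06·P_x = -1.68, so E_p = -1.68·(14/283.949) ≈ -0.08.
|E_p| < 1: demand is inelastic.

-0.08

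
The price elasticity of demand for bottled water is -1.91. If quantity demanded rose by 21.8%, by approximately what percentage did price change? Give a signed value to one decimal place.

-11.4

%ΔQ ≈ E × %ΔP ⇒ %ΔP = %ΔQ / E = (21.8%)/(-1.91) ≈ -11.4%.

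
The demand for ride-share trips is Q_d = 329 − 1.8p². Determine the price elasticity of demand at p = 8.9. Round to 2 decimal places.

At p = 8.9, Q_d = 186.422.
dQ_d/dp = −2·1.8·p = −32.04.
Point elasticity E = (dQ_d/dp)·(p/Q_d) = -32.04 × 8.9/186.422 ≈ -1.53.
|E| > 1, so demand is elastic at this price.

-1.53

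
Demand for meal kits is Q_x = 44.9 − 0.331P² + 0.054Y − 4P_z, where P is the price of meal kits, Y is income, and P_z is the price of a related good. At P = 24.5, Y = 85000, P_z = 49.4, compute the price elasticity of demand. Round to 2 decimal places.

First evaluate Q_x: 44.9 − 0.331(24.5)² + 0.054(85000) − 4(49.4) = 44.9 − 198.6828 + 4590 − 197.6 = 4238.6173.
∂Q_x/∂P = −2·0.331·P = -16.219, so E_p = -16.219·(24.5/4238.6173) ≈ -0.09.
|E_p| < 1: demand is inelastic.

-0.09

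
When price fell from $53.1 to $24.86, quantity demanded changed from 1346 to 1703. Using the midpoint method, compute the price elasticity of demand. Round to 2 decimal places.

%Δq = (1703 − 1346)/[(1346 + 1703)/2] = 357/1524.5 ≈ 0.2342.
%ΔP = (24.86 − 53.1)/[(53.1 + 24.86)/2] = -28.24/38.98 ≈ -0.7245.
Arc elasticity E = %Δq/%ΔP ≈ 0.2342/-0.7245 ≈ -0.32.
|E| < 1: demand is inelastic over this range.

-0.32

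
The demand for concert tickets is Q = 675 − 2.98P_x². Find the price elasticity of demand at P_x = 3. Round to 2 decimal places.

At P_x = 3, Q = 648.18.
dQ/dP_x = −2·2.98·P_x = −17.88.
Point elasticity E = (dQ/dP_x)·(P_x/Q) = -17.88 × 3/648.18 ≈ -0.08.
|E| < 1, so demand is inelastic at this price.

-0.08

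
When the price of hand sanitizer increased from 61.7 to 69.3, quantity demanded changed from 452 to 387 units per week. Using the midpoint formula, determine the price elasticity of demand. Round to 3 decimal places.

-1.335

%Δq = (387 − 452)/[(452 + 387)/2] = -65/419.5 ≈ -0.1549.
%ΔP = (69.3 − 61.7)/[(61.7 + 69.3)/2] = 7.6/65.5 ≈ 0.1160.
Arc elasticity E = %Δq/%ΔP ≈ -0.1549/0.1160 ≈ -1.335.
|E| > 1: demand is elastic over this range.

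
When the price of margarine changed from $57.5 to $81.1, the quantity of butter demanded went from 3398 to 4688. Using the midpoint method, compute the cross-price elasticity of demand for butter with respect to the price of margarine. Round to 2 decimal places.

0.94

%ΔQ_x = (4688 − 3398)/[(3398+4688)/2] = 1290/4043 ≈ 0.3191.
%ΔP_y = (81.1 − 57.5)/[(57.5+81.1)/2] ≈ 0.3405.
E_xy = 0.3191/0.3405 ≈ 0.94.
E_xy > 0, so butter and margarine are substitutes.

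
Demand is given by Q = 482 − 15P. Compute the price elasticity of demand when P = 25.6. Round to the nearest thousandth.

At P = 25.6, Q = 98.
dQ/dP = −15.
Point elasticity E = (dQ/dP)·(P/Q) = -15 × 25.6/98 ≈ -3.918.
|E| > 1, so demand is elastic at this price.

-3.918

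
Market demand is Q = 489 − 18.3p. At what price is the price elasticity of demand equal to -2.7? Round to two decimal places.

19.50

Set −bp/(a − bp) = −2.7 ⇒ bp = 2.7(a − bp) ⇒ bp(1+2.7) = 2.7·a.
p = 2.7·489/(18.3·3.7) ≈ 19.50.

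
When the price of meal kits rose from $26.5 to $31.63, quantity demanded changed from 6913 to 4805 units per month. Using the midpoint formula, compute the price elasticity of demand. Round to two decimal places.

-2.04

%ΔQ = (4805 − 6913)/[(6913 + 4805)/2] = -2108/5859 ≈ -0.3598.
%ΔP = (31.63 − 26.5)/[(26.5 + 31.63)/2] = 5.13/29.065 ≈ 0.1765.
Arc elasticity E = %ΔQ/%ΔP ≈ -0.3598/0.1765 ≈ -2.04.
|E| > 1: demand is elastic over this range.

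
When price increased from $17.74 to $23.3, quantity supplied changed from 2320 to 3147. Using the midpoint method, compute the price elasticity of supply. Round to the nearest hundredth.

1.12

%Δq = (3147 − 2320)/[(2320 + 3147)/2] = 827/2733.5 ≈ 0.3025.
%ΔP = (23.3 − 17.74)/[(17.74 + 23.3)/2] = 5.56/20.52 ≈ 0.2710.
Arc elasticity E = %Δq/%ΔP ≈ 0.3025/0.2710 ≈ 1.12.
|E| > 1: supply is elastic over this range.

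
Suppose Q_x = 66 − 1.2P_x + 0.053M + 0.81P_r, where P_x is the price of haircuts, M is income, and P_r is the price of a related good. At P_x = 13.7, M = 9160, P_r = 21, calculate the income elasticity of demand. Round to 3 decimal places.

Q_x = 66 − 1.2(13.7) + 0.053(9160) + 0.81(21) = 66 − 16.44 + 485.48 + 17.01 = 552.05.
∂Q_x/∂M = +0.053, so E_I = 0.053·(9160/552.05) ≈ 0.879.
E_I ∈ (0,1): normal good (necessity).

0.879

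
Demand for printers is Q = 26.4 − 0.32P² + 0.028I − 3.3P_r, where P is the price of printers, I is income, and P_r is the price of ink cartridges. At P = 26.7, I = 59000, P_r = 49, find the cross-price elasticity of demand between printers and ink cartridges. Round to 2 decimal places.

-0.13

First evaluate Q: 26.4 − 0.32(26.7)² + 0.028(59000) − 3.3(49) = 26.4 − 228.1248 + 1652 − 161.7 = 1288.5752.
∂Q/∂P_r = −3.3, so E_xy = -3.3·(49/1288.5752) ≈ -0.13.
E_xy < 0: the goods are complements.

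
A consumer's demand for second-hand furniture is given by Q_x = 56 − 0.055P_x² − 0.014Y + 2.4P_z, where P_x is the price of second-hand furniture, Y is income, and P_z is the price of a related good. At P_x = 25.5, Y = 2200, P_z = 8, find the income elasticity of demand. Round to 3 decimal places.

At the given point, Q_x = 56 − 0.055(25.5)² − 0.014(2200) + 2.4(8) = 56 − 35.7638 − 30.8 + 19.2 = 8.6363.
∂Q_x/∂Y = −0.014, so E_I = -0.014·(2200/8.6363) ≈ -3.566.
E_I < 0: inferior good.

-3.566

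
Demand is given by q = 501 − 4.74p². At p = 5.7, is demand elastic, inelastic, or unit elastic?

inelastic

At p = 5.7, q = 346.9974.
dq/dp = −2·4.74·p = −54.036.
Point elasticity E = (dq/dp)·(p/q) = -54.036 × 5.7/346.9974 ≈ -0.888.
|E| ≈ 0.888 < 1, so demand is inelastic.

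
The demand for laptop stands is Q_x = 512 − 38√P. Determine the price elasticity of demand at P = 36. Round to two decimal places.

At P = 36, Q_x = 284.
dQ_x/dP = −38/(2√P) = −38/(2·6).
Point elasticity E = (dQ_x/dP)·(P/Q_x) = -3.1667 × 36/284 ≈ -0.40.
|E| < 1, so demand is inelastic at this price.

-0.40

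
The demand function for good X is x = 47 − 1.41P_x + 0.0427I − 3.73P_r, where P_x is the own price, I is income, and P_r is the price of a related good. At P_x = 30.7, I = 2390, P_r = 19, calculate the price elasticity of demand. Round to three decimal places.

-1.240

x = 47 − 1.41(30.7) + 0.0427(2390) − 3.73(19) = 47 − 43.287 + 102.053 − 70.87 = 34.896.
∂x/∂P_x = −1.41, so E_p = (−1.41)·(30.7/34.896) ≈ -1.240.
|E_p| > 1: demand is elastic.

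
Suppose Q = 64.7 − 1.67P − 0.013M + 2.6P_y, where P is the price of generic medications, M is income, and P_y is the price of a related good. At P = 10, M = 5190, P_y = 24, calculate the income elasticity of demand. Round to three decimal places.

-1.572

Evaluating quantity at (P, M, P_y) gives Q = 64.7 − 1.67(10) − 0.013(5190) + 2.6(24) = 64.7 − 16.7 − 67.47 + 62.4 = 42.93.
∂Q/∂M = −0.013, so E_I = -0.013·(5190/42.93) ≈ -1.572.
E_I < 0: inferior good.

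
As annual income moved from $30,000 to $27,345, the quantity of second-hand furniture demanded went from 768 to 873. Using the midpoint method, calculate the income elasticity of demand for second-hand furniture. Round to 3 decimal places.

-1.382

%ΔQ = (873 − 768)/[(768+873)/2] = 105/820.5 ≈ 0.1280.
%ΔI = (27,345 − 30,000)/[(30,000+27,345)/2] = -2655/28672.5 ≈ -0.0926.
E_I = %ΔQ/%ΔI ≈ -1.382.
E_I < 0: inferior good.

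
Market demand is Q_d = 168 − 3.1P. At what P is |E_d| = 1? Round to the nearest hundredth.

For linear demand Q_d = a − bP, E = −bP/(a − bP). |E| = 1 ⇒ bP = a − bP ⇒ P = a/(2b).
P = 168/(2·3.1) ≈ 27.10.

27.10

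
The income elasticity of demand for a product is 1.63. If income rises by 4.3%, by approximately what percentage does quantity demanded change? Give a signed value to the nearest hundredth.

%ΔQ ≈ E × %ΔI = (1.63) × (4.3%) ≈ 7.01%.

7.01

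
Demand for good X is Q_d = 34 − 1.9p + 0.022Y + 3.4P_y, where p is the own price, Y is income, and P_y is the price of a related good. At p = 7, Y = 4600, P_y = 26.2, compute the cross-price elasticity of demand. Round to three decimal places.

0.422

At the given point, Q_d = 34 − 1.9(7) + 0.022(4600) + 3.4(26.2) = 34 − 13.3 + 101.2 + 89.08 = 210.98.
∂Q_d/∂P_y = +3.4, so E_xy = 3.4·(26.2/210.98) ≈ 0.422.
E_xy > 0: the goods are substitutes.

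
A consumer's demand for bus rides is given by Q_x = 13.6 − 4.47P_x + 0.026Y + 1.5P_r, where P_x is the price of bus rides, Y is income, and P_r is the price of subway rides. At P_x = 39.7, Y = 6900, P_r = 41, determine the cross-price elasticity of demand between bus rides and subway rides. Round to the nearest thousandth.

0.798

Substituting, Q_x = 13.6 − 4.47(39.7) + 0.026(6900) + 1.5(41) = 13.6 − 177.459 + 179.4 + 61.5 = 77.041.
∂Q_x/∂P_r = +1.5, so E_xy = 1.5·(41/77.041) ≈ 0.798.
E_xy > 0: the goods are substitutes.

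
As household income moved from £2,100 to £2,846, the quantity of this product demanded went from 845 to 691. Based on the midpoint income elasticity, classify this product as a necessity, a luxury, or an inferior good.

%ΔQ = (691 − 845)/[(845+691)/2] = -154/768 ≈ -0.2005.
%ΔI = (2,846 − 2,100)/[(2,100+2,846)/2] = 746/2473 ≈ 0.3017.
E_I = %ΔQ/%ΔI ≈ -0.665.
E_I < 0: inferior good.

inferior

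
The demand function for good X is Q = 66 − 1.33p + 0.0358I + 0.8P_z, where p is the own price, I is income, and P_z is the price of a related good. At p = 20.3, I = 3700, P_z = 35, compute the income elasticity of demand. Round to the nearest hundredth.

0.66

Q = 66 − 1.33(20.3) + 0.0358(3700) + 0.8(35) = 66 − 26.999 + 132.46 + 28 = 199.461.
∂Q/∂I = +0.0358, so E_I = 0.0358·(3700/199.461) ≈ 0.66.
E_I ∈ (0,1): normal good (necessity).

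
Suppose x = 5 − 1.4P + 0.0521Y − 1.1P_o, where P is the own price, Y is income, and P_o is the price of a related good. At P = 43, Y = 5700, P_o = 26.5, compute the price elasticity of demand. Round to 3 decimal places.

x = 5 − 1.4(43) + 0.0521(5700) − 1.1(26.5) = 5 − 60.2 + 296.97 − 29.15 = 212.62.
∂x/∂P = −1.4, so E_p = (−1.4)·(43/212.62) ≈ -0.283.
|E_p| < 1: demand is inelastic.

-0.283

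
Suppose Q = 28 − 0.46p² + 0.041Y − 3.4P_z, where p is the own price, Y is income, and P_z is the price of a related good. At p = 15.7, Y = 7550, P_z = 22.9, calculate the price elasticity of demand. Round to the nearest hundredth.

Substituting, Q = 28 − 0.46(15.7)² + 0.041(7550) − 3.4(22.9) = 28 − 113.3854 + 309.55 − 77.86 = 146.3046.
∂Q/∂p = −2·0.46·p = -14.444, so E_p = -14.444·(15.7/146.3046) ≈ -1.55.
|E_p| > 1: demand is elastic.

-1.55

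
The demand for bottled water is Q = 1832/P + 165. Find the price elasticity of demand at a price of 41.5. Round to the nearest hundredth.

At P = 41.5, Q = 209.1446.
dQ/dP = −1832/P² = −1.0637.
Point elasticity E = (dQ/dP)·(P/Q) = -1.0637 × 41.5/209.1446 ≈ -0.21.
|E| < 1, so demand is inelastic at this price.

-0.21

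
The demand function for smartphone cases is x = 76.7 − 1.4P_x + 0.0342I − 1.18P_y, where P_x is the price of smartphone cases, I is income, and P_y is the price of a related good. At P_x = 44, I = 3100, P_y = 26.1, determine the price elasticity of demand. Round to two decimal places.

At the given point, x = 76.7 − 1.4(44) + 0.0342(3100) − 1.18(26.1) = 76.7 − 61.6 + 106.02 − 30.798 = 90.322.
∂x/∂P_x = −1.4, so E_p = (−1.4)·(44/90.322) ≈ -0.68.
|E_p| < 1: demand is inelastic.

-0.68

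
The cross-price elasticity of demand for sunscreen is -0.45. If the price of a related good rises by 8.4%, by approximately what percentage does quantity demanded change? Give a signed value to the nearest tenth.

%ΔQ ≈ E × %ΔP_y = (-0.45) × (8.4%) ≈ -3.8%.

-3.8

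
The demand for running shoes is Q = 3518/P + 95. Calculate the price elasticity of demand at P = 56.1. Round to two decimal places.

-0.40

At P = 56.1, Q = 157.7094.
dQ/dP = −3518/P² = −1.1178.
Point elasticity E = (dQ/dP)·(P/Q) = -1.1178 × 56.1/157.7094 ≈ -0.40.
|E| < 1, so demand is inelastic at this price.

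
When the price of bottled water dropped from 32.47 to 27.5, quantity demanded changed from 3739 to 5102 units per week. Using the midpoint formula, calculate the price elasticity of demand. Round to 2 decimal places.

-1.86

%Δq = (5102 − 3739)/[(3739 + 5102)/2] = 1363/4420.5 ≈ 0.3083.
%Δp = (27.5 − 32.47)/[(32.47 + 27.5)/2] = -4.97/29.985 ≈ -0.1657.
Arc elasticity E = %Δq/%Δp ≈ 0.3083/-0.1657 ≈ -1.86.
|E| > 1: demand is elastic over this range.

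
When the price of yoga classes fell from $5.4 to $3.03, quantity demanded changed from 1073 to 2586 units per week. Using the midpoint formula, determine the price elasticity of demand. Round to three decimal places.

-1.471

%ΔQ = (2586 − 1073)/[(1073 + 2586)/2] = 1513/1829.5 ≈ 0.8270.
%ΔP = (3.03 − 5.4)/[(5.4 + 3.03)/2] = -2.37/4.215 ≈ -0.5623.
Arc elasticity E = %ΔQ/%ΔP ≈ 0.8270/-0.5623 ≈ -1.471.
|E| > 1: demand is elastic over this range.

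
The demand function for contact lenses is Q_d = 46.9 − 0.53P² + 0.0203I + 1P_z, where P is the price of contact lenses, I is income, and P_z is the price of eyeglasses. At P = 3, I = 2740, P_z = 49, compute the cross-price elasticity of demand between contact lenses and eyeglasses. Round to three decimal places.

0.334

First evaluate Q_d: 46.9 − 0.53(3)² + 0.0203(2740) + 1(49) = 46.9 − 4.77 + 55.622 + 49 = 146.752.
∂Q_d/∂P_z = +1, so E_xy = 1·(49/146.752) ≈ 0.334.
E_xy > 0: the goods are substitutes.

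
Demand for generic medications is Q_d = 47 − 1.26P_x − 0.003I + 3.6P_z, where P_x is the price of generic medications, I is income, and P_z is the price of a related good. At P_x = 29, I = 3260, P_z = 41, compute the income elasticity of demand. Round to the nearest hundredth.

Evaluating quantity at (P_x, I, P_z) gives Q_d = 47 − 1.26(29) − 0.003(3260) + 3.6(41) = 47 − 36.54 − 9.78 + 147.6 = 148.28.
∂Q_d/∂I = −0.003, so E_I = -0.003·(3260/148.28) ≈ -0.07.
E_I < 0: inferior good.

-0.07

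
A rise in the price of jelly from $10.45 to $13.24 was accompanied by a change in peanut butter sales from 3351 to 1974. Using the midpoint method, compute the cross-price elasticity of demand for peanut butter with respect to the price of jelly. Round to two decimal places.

%ΔQ_x = (1974 − 3351)/[(3351+1974)/2] = -1377/2662.5 ≈ -0.5172.
%ΔP_y = (13.24 − 10.45)/[(10.45+13.24)/2] ≈ 0.2355.
E_xy = -0.5172/0.2355 ≈ -2.20.
E_xy < 0, so peanut butter and jelly are complements.

-2.20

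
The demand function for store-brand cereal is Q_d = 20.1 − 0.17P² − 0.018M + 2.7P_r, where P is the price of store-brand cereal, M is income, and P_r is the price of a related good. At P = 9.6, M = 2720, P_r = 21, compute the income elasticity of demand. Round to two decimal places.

First evaluate Q_d: 20.1 − 0.17(9.6)² − 0.018(2720) + 2.7(21) = 20.1 − 15.6672 − 48.96 + 56.7 = 12.1728.
∂Q_d/∂M = −0.018, so E_I = -0.018·(2720/12.1728) ≈ -4.02.
E_I < 0: inferior good.

-4.02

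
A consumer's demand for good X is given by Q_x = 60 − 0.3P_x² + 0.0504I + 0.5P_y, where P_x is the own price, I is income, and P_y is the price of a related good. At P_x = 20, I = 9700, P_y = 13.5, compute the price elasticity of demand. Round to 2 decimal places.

-0.55

Evaluating quantity at (P_x, I, P_y) gives Q_x = 60 − 0.3(20)² + 0.0504(9700) + 0.5(13.5) = 60 − 120 + 488.88 + 6.75 = 435.63.
∂Q_x/∂P_x = −2·0.3·P_x = -12, so E_p = -12·(20/435.63) ≈ -0.55.
|E_p| < 1: demand is inelastic.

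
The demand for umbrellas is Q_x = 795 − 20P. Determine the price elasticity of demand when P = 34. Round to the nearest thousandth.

At P = 34, Q_x = 115.
dQ_x/dP = −20.
Point elasticity E = (dQ_x/dP)·(P/Q_x) = -20 × 34/115 ≈ -5.913.
|E| > 1, so demand is elastic at this price.

-5.913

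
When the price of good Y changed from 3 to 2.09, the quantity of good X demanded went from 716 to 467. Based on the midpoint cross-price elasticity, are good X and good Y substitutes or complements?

%ΔQ_x = (467 − 716)/[(716+467)/2] = -249/591.5 ≈ -0.4210.
%ΔP_y = (2.09 − 3)/[(3+2.09)/2] ≈ -0.3576.
E_xy = -0.4210/-0.3576 ≈ 1.177.
E_xy > 0, so the goods are substitutes.

substitutes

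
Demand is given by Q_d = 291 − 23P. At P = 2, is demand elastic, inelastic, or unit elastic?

At P = 2, Q_d = 245.
dQ_d/dP = −23.
Point elasticity E = (dQ_d/dP)·(P/Q_d) = -23 × 2/245 ≈ -0.188.
|E| ≈ 0.188 < 1, so demand is inelastic.

inelastic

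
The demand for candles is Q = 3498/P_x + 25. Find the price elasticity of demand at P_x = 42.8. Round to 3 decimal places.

At P_x = 42.8, Q = 106.729.
dQ/dP_x = −3498/P_x² = −1.9096.
Point elasticity E = (dQ/dP_x)·(P_x/Q) = -1.9096 × 42.8/106.729 ≈ -0.766.
|E| < 1, so demand is inelastic at this price.

-0.766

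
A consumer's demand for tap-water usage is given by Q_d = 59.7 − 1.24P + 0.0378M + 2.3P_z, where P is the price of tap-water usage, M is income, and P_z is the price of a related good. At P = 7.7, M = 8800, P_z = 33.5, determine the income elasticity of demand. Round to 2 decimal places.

0.72

First evaluate Q_d: 59.7 − 1.24(7.7) + 0.0378(8800) + 2.3(33.5) = 59.7 − 9.548 + 332.64 + 77.05 = 459.842.
∂Q_d/∂M = +0.0378, so E_I = 0.0378·(8800/459.842) ≈ 0.72.
E_I ∈ (0,1): normal good (necessity).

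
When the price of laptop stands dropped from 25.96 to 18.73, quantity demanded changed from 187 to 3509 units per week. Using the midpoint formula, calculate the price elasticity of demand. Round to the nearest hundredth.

-5.56

%Δq = (3509 − 187)/[(187 + 3509)/2] = 3322/1848 ≈ 1.7976.
%Δp = (18.73 − 25.96)/[(25.96 + 18.73)/2] = -7.23/22.345 ≈ -0.3236.
Arc elasticity E = %Δq/%Δp ≈ 1.7976/-0.3236 ≈ -5.56.
|E| > 1: demand is elastic over this range.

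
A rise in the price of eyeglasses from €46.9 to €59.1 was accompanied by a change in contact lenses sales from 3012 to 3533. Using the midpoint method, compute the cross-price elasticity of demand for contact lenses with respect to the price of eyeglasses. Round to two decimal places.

%ΔQ_x = (3533 − 3012)/[(3012+3533)/2] = 521/3272.5 ≈ 0.1592.
%ΔP_y = (59.1 − 46.9)/[(46.9+59.1)/2] ≈ 0.2302.
E_xy = 0.1592/0.2302 ≈ 0.69.
E_xy > 0, so contact lenses and eyeglasses are substitutes.

0.69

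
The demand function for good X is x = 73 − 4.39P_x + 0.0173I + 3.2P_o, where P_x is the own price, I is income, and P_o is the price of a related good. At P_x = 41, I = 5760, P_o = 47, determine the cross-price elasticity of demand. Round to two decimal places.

At the given point, x = 73 − 4.39(41) + 0.0173(5760) + 3.2(47) = 73 − 179.99 + 99.648 + 150.4 = 143.058.
∂x/∂P_o = +3.2, so E_xy = 3.2·(47/143.058) ≈ 1.05.
E_xy > 0: the goods are substitutes.

1.05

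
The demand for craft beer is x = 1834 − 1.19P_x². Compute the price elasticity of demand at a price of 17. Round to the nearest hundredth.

-0.46

At P_x = 17, x = 1490.09.
dx/dP_x = −2·1.19·P_x = −40.46.
Point elasticity E = (dx/dP_x)·(P_x/x) = -40.46 × 17/1490.09 ≈ -0.46.
|E| < 1, so demand is inelastic at this price.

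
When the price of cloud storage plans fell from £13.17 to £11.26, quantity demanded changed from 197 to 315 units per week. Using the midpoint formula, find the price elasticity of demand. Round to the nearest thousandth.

%Δq = (315 − 197)/[(197 + 315)/2] = 118/256 ≈ 0.4609.
%ΔP = (11.26 − 13.17)/[(13.17 + 11.26)/2] = -1.91/12.215 ≈ -0.1564.
Arc elasticity E = %Δq/%ΔP ≈ 0.4609/-0.1564 ≈ -2.948.
|E| > 1: demand is elastic over this range.

-2.948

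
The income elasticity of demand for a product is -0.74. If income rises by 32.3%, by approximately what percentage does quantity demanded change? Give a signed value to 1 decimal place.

%ΔQ ≈ E × %ΔI = (-0.74) × (32.3%) ≈ -23.9%.

-23.9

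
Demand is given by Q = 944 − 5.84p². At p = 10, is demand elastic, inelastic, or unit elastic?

At p = 10, Q = 360.
dQ/dp = −2·5.84·p = −116.8.
Point elasticity E = (dQ/dp)·(p/Q) = -116.8 × 10/360 ≈ -3.244.
|E| ≈ 3.244 > 1, so demand is elastic.

elastic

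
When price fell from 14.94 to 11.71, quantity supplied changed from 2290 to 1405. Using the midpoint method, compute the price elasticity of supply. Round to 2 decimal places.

1.98

%ΔQ = (1405 − 2290)/[(2290 + 1405)/2] = -885/1847.5 ≈ -0.4790.
%ΔP = (11.71 − 14.94)/[(14.94 + 11.71)/2] = -3.23/13.325 ≈ -0.2424.
Arc elasticity E = %ΔQ/%ΔP ≈ -0.4790/-0.2424 ≈ 1.98.
|E| > 1: supply is elastic over this range.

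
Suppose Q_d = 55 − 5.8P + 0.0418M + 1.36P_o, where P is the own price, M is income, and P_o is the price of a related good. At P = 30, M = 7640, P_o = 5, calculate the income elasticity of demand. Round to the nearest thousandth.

1.542

Substituting, Q_d = 55 − 5.8(30) + 0.0418(7640) + 1.36(5) = 55 − 174 + 319.352 + 6.8 = 207.152.
∂Q_d/∂M = +0.0418, so E_I = 0.0418·(7640/207.152) ≈ 1.542.
E_I > 1: normal good (luxury).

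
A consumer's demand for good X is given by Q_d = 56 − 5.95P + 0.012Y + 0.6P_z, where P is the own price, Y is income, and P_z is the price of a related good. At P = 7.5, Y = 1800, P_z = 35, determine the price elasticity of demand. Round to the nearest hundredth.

Evaluating quantity at (P, Y, P_z) gives Q_d = 56 − 5.95(7.5) + 0.012(1800) + 0.6(35) = 56 − 44.625 + 21.6 + 21 = 53.975.
∂Q_d/∂P = −5.95, so E_p = (−5.95)·(7.5/53.975) ≈ -0.83.
|E_p| < 1: demand is inelastic.

-0.83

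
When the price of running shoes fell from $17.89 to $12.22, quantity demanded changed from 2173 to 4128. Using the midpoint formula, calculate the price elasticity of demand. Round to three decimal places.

%Δq = (4128 − 2173)/[(2173 + 4128)/2] = 1955/3150.5 ≈ 0.6205.
%ΔP = (12.22 − 17.89)/[(17.89 + 12.22)/2] = -5.67/15.055 ≈ -0.3766.
Arc elasticity E = %Δq/%ΔP ≈ 0.6205/-0.3766 ≈ -1.648.
|E| > 1: demand is elastic over this range.

-1.648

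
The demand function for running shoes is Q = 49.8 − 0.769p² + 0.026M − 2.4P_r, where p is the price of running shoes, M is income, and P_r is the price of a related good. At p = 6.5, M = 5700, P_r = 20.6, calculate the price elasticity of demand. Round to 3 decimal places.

-0.560

Substituting, Q = 49.8 − 0.769(6.5)² + 0.026(5700) − 2.4(20.6) = 49.8 − 32.4903 + 148.2 − 49.44 = 116.0698.
∂Q/∂p = −2·0.769·p = -9.997, so E_p = -9.997·(6.5/116.0698) ≈ -0.560.
|E_p| < 1: demand is inelastic.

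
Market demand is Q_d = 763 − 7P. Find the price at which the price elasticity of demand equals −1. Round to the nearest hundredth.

54.50

For linear demand Q_d = a − bP, E = −bP/(a − bP). |E| = 1 ⇒ bP = a − bP ⇒ P = a/(2b).
P = 763/(2·7) = 54.50.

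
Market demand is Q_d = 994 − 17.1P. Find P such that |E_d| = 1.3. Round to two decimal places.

32.86

Set −bP/(a − bP) = −1.3 ⇒ bP = 1.3(a − bP) ⇒ bP(1+1.3) = 1.3·a.
P = 1.3·994/(17.1·2.3) ≈ 32.86.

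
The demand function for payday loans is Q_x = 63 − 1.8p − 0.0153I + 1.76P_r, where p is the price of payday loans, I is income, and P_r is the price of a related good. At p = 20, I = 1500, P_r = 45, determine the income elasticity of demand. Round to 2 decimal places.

Evaluating quantity at (p, I, P_r) gives Q_x = 63 − 1.8(20) − 0.0153(1500) + 1.76(45) = 63 − 36 − 22.95 + 79.2 = 83.25.
∂Q_x/∂I = −0.0153, so E_I = -0.0153·(1500/83.25) ≈ -0.28.
E_I < 0: inferior good.

-0.28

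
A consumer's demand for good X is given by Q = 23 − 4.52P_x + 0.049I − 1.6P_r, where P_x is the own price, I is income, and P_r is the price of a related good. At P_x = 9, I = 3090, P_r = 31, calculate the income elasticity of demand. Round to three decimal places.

1.800

Q = 23 − 4.52(9) + 0.049(3090) − 1.6(31) = 23 − 40.68 + 151.41 − 49.6 = 84.13.
∂Q/∂I = +0.049, so E_I = 0.049·(3090/84.13) ≈ 1.800.
E_I > 1: normal good (luxury).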